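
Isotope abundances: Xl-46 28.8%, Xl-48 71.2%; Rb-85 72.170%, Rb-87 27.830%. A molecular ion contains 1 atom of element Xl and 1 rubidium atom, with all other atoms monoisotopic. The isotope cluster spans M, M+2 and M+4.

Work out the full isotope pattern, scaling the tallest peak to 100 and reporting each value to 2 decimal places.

34.99 : 100.00 : 33.36

Element Xl pattern (n=1): 0.2880 : 0.7120
Rubidium pattern (n=1): 0.7217 : 0.2783
Convolve the two distributions (both contribute in 2-u steps):
  M: 0.2880×0.7217 = 0.207850
  M+2: 0.2880×0.2783 + 0.7120×0.7217 = 0.594001
  M+4: 0.7120×0.2783 = 0.198150
Scale to base peak (0.594001) = 100: 34.99 : 100.00 : 33.36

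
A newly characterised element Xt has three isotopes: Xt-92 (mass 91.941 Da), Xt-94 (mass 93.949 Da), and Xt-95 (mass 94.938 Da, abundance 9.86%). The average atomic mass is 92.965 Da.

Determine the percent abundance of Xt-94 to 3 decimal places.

The remaining 90.14% is split between Xt-92 (fraction x) and Xt-94 (fraction 0.9014 − x).
Substituting: 91.941x + 93.949(0.9014 − x) = 83.6041132
(91.941 − 93.949)x = -1.0815154  ⇒  x = 0.53860, y = 0.36280
Xt-92: 53.860%, Xt-94: 36.280%.

36.280%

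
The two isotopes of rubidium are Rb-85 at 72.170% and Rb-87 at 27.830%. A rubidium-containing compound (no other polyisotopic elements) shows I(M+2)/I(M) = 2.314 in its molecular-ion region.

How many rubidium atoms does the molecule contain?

For n independent Rb atoms, I(M+2)/I(M) = n · (abundance Rb-87) / (abundance Rb-85) = n · 0.27830/0.72170.
n = 2.314 × 0.72170/0.27830 = 6.00 ≈ 6

6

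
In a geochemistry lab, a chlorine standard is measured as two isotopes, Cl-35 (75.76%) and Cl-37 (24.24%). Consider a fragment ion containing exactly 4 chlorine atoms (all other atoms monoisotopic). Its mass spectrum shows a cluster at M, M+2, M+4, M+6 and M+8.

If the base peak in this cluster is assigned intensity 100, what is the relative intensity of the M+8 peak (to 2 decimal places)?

(0.7576 + 0.2424)^4 gives M 0.3294, M+2 0.4216, M+4 0.2023, M+6 0.0432, M+8 0.0035; the largest is M+2.
P(M+2) = C(4,1) × 0.7576^3 × 0.2424^1 = 4 × 0.4348304 × 0.2424 = 0.421612 (base)
P(M+8) = C(4,4) × 0.7576^0 × 0.2424^4 = 1 × 1.0000 × 0.00345247 = 0.003452
Relative intensity = 0.003452 / 0.421612 × 100 = 0.82

0.82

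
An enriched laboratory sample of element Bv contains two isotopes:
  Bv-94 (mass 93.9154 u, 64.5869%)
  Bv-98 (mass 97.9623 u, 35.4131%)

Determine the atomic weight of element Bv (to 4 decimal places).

95.3485 u

Average mass = Σ (abundance × isotope mass) = 0.645869 × 93.9154 + 0.354131 × 97.9623
= 60.65705 + 34.69149 = 95.34854 u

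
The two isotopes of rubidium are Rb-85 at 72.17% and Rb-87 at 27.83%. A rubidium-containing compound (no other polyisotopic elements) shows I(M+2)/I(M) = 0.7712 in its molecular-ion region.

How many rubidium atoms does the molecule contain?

With n Rb atoms, P(M+2)/P(M) = C(n,1)·p^(n−1)q / p^n = n·q/p = n · 0.2783/0.7217.
n = 0.7712 × 0.7217/0.2783 = 2.00 ≈ 2

2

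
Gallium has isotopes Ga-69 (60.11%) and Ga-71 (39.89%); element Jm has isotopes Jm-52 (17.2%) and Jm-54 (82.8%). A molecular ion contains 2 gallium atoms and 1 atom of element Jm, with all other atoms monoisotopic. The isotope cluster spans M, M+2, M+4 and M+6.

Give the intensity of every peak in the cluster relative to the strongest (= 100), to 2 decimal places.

Gallium pattern (n=2): 0.36132121 : 0.47955758 : 0.15912121
Element Jm pattern (n=1): 0.1720 : 0.8280
Convolve the two distributions (both contribute in 2-u steps):
  M: 0.36132121×0.1720 = 0.062147
  M+2: 0.36132121×0.8280 + 0.47955758×0.1720 = 0.381658
  M+4: 0.47955758×0.8280 + 0.15912121×0.1720 = 0.424443
  M+6: 0.15912121×0.8280 = 0.131752
Scale to base peak (0.424443) = 100: 14.64 : 89.92 : 100.00 : 31.04

14.64 : 89.92 : 100.00 : 31.04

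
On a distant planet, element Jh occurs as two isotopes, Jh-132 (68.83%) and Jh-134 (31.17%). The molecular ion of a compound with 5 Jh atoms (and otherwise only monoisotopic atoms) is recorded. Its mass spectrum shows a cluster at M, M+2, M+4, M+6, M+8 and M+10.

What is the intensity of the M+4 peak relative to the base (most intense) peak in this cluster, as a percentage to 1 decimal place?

90.6%

(0.6883 + 0.3117)^5 gives M 0.1545, M+2 0.3498, M+4 0.3168, M+6 0.1435, M+8 0.0325, M+10 0.0029; the largest is M+2.
P(M+2) = C(5,1) × 0.6883^4 × 0.3117^1 = 5 × 0.22444559 × 0.3117 = 0.349798 (base)
P(M+4) = C(5,2) × 0.6883^3 × 0.3117^2 = 10 × 0.32608687 × 0.09715689 = 0.316816
Relative intensity = 0.316816 / 0.349798 × 100 = 90.6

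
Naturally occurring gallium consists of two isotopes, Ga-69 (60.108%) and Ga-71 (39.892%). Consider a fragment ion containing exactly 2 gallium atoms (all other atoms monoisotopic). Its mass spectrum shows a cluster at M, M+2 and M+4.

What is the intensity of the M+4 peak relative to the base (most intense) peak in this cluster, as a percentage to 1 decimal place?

33.2%

Binomial terms of (0.60108 + 0.39892)^2: M 0.3613, M+2 0.4796, M+4 0.1591 → M+2 is the base peak.
P(M+2) = C(2,1) × 0.60108^1 × 0.39892^1 = 2 × 0.60108 × 0.39892 = 0.479566 (base)
P(M+4) = C(2,2) × 0.60108^0 × 0.39892^2 = 1 × 1.0000 × 0.15913717 = 0.159137
Relative intensity = 0.159137 / 0.479566 × 100 = 33.2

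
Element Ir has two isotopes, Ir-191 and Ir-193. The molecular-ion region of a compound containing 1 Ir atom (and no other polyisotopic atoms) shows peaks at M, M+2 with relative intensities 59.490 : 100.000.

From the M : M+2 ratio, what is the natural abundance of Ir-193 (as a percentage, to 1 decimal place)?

Let p = fractional abundance of Ir-191. I(M+2)/I(M) = [C(1,1)·p^0·(1−p)] / p^1 = 1·(1−p)/p = 100.000/59.490 = 1.6810
(1−p)/p = 1.6810/1 = 1.6810  ⇒  p = 1/(1 + 1.6810) = 0.3730
Ir-191: 37.3%, Ir-193: 62.7%.

62.7%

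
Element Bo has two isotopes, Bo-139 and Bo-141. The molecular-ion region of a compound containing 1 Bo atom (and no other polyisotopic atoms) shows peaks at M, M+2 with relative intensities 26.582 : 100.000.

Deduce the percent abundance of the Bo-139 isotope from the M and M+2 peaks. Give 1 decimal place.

Let p = fractional abundance of Bo-139. I(M+2)/I(M) = [C(1,1)·p^0·(1−p)] / p^1 = 1·(1−p)/p = 100.000/26.582 = 3.7619
(1−p)/p = 3.7619/1 = 3.7619  ⇒  p = 1/(1 + 3.7619) = 0.2100
Bo-139: 21.0%, Bo-141: 79.0%.

21.0%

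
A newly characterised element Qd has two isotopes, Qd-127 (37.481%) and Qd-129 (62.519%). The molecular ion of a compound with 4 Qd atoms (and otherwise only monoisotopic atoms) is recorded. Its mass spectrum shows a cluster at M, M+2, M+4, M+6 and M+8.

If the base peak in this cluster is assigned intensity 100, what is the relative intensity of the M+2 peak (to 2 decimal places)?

35.94

Term probabilities: M 0.0197, M+2 0.1317, M+4 0.3295, M+6 0.3664, M+8 0.1528. Base peak = M+6.
P(M+6) = C(4,3) × 0.37481^1 × 0.62519^3 = 4 × 0.37481 × 0.24436335 = 0.366359 (base)
P(M+2) = C(4,1) × 0.37481^3 × 0.62519^1 = 4 × 0.05265426 × 0.62519 = 0.131676
Relative intensity = 0.131676 / 0.366359 × 100 = 35.94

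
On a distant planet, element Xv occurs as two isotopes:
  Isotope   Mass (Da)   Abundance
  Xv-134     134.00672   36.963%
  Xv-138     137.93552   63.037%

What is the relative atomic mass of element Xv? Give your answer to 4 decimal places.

The abundance-weighted mean is 0.36963 × 134.00672 + 0.63037 × 137.93552
= 49.532904 + 86.950414 = 136.483318 Da

136.4833 Da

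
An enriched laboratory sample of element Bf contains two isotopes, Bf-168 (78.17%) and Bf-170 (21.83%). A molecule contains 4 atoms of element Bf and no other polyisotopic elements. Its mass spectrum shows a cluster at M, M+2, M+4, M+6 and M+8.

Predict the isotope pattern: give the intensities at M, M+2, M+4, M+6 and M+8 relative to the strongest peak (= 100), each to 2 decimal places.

89.52 : 100.00 : 41.89 : 7.80 : 0.54

Each Bf atom is independently Bf-168 (p = 0.7817) or Bf-170 (q = 0.2183); the cluster is the binomial expansion (p + q)^4.
P(M) = 0.7817^4 = 0.373388
P(M+2) = 4 × 0.7817^3 × 0.2183^1 = 0.417094
P(M+4) = 6 × 0.7817^2 × 0.2183^2 = 0.174719
P(M+6) = 4 × 0.7817^1 × 0.2183^3 = 0.032528
P(M+8) = 0.2183^4 = 0.002271
The M+2 peak is largest (0.417094); scaling to 100 gives 89.52 : 100.00 : 41.89 : 7.80 : 0.54.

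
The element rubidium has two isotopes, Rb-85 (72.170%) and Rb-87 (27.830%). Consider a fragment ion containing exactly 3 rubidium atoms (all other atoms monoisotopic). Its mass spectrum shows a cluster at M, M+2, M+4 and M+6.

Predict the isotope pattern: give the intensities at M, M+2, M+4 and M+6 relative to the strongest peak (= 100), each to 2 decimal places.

86.44 : 100.00 : 38.56 : 4.96

The 3 Rb atoms are independent, so intensities follow the terms of (0.72170 + 0.27830)^3.
P(M) = 0.72170^3 = 0.375898
P(M+2) = 3 × 0.72170^2 × 0.27830^1 = 0.434858
P(M+4) = 3 × 0.72170^1 × 0.27830^2 = 0.167689
P(M+6) = 0.27830^3 = 0.021555
The M+2 peak is largest (0.434858); scaling to 100 gives 86.44 : 100.00 : 38.56 : 4.96.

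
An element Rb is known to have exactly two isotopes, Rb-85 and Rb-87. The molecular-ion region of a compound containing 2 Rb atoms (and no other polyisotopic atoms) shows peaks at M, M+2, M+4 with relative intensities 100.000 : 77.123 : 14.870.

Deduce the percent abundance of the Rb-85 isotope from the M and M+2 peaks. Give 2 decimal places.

Write p for the Rb-85 fraction. I(M+2)/I(M) = [C(2,1)·p^1·(1−p)] / p^2 = 2·(1−p)/p = 77.123/100.000 = 0.7712
(1−p)/p = 0.7712/2 = 0.3856  ⇒  p = 1/(1 + 0.3856) = 0.7217
Rb-85: 72.17%, Rb-87: 27.83%.

72.17%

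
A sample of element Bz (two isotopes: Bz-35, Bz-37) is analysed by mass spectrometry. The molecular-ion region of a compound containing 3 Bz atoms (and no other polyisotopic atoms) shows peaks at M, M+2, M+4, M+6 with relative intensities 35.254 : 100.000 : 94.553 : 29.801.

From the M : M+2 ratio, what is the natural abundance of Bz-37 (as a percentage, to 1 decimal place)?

Let p = fractional abundance of Bz-35. I(M+2)/I(M) = [C(3,1)·p^2·(1−p)] / p^3 = 3·(1−p)/p = 100.000/35.254 = 2.8366
(1−p)/p = 2.8366/3 = 0.9455  ⇒  p = 1/(1 + 0.9455) = 0.5140
Bz-35: 51.4%, Bz-37: 48.6%.

48.6%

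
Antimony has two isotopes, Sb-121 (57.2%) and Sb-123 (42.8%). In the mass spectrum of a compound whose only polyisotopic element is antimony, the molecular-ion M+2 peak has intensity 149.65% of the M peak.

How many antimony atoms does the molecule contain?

2

With n Sb atoms, P(M+2)/P(M) = C(n,1)·p^(n−1)q / p^n = n·q/p = n · 0.428/0.572.
n = 1.4965 × 0.572/0.428 = 2.00 ≈ 2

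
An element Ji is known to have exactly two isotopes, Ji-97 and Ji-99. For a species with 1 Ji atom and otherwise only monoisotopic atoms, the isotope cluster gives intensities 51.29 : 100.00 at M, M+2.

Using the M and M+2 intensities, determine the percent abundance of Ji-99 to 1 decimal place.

Let p = fractional abundance of Ji-97. I(M+2)/I(M) = [C(1,1)·p^0·(1−p)] / p^1 = 1·(1−p)/p = 100.00/51.29 = 1.9497
(1−p)/p = 1.9497/1 = 1.9497  ⇒  p = 1/(1 + 1.9497) = 0.3390
Ji-97: 33.9%, Ji-99: 66.1%.

66.1%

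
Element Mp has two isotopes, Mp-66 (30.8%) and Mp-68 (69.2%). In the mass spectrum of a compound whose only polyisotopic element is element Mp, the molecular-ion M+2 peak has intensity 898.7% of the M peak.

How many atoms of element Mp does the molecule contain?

With n Mp atoms, P(M+2)/P(M) = C(n,1)·p^(n−1)q / p^n = n·q/p = n · 0.692/0.308.
n = 8.987 × 0.308/0.692 = 4.00 ≈ 4

4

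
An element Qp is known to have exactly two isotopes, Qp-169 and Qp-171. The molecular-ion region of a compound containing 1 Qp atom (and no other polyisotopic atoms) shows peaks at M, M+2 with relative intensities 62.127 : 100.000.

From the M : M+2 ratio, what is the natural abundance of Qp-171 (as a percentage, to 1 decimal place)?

61.7%

Write p for the Qp-169 fraction. I(M+2)/I(M) = [C(1,1)·p^0·(1−p)] / p^1 = 1·(1−p)/p = 100.000/62.127 = 1.6096
(1−p)/p = 1.6096/1 = 1.6096  ⇒  p = 1/(1 + 1.6096) = 0.3832
Qp-169: 38.3%, Qp-171: 61.7%.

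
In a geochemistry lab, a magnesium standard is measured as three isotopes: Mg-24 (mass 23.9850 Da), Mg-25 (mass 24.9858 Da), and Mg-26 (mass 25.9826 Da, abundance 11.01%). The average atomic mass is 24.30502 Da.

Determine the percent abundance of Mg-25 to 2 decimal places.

The remaining 88.99% is split between Mg-24 (fraction x) and Mg-25 (fraction 0.8899 − x).
Substituting: 23.9850x + 24.9858(0.8899 − x) = 21.44433574
(23.9850 − 24.9858)x = -0.79052768  ⇒  x = 0.78990, y = 0.10000
Mg-24: 78.99%, Mg-25: 10.00%.

10.00%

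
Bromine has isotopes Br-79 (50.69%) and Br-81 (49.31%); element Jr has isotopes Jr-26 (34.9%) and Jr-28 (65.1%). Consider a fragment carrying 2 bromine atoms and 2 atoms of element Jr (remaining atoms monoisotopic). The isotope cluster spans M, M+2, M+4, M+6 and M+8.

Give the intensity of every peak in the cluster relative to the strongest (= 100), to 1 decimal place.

8.6 : 48.6 : 100.0 : 88.2 : 28.2

Bromine pattern (n=2): 0.25694761 : 0.49990478 : 0.24314761
Element Jr pattern (n=2): 0.121801 : 0.454398 : 0.423801
Convolve the two distributions (both contribute in 2-u steps):
  M: 0.25694761×0.121801 = 0.031296
  M+2: 0.25694761×0.454398 + 0.49990478×0.121801 = 0.177645
  M+4: 0.25694761×0.423801 + 0.49990478×0.454398 + 0.24314761×0.121801 = 0.365666
  M+6: 0.49990478×0.423801 + 0.24314761×0.454398 = 0.322346
  M+8: 0.24314761×0.423801 = 0.103046
Scale to base peak (0.365666) = 100: 8.6 : 48.6 : 100.0 : 88.2 : 28.2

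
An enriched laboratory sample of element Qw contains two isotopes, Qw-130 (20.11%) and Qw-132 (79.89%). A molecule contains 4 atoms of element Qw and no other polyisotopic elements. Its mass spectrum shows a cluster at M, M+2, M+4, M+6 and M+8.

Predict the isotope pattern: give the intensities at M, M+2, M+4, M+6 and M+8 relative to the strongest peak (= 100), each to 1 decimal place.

0.4 : 6.3 : 37.8 : 100.0 : 99.3

Each Qw atom is independently Qw-130 (p = 0.2011) or Qw-132 (q = 0.7989); the cluster is the binomial expansion (p + q)^4.
P(M) = 0.2011^4 = 0.001635
P(M+2) = 4 × 0.2011^3 × 0.7989^1 = 0.025989
P(M+4) = 6 × 0.2011^2 × 0.7989^2 = 0.154867
P(M+6) = 4 × 0.2011^1 × 0.7989^3 = 0.410156
P(M+8) = 0.7989^4 = 0.407352
The M+6 peak is largest (0.410156); scaling to 100 gives 0.4 : 6.3 : 37.8 : 100.0 : 99.3.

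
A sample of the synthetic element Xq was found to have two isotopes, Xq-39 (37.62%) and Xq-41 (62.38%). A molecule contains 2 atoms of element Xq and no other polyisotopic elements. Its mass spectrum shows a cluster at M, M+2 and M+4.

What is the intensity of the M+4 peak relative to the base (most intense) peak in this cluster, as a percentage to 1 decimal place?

82.9%

Term probabilities: M 0.1415, M+2 0.4693, M+4 0.3891. Base peak = M+2.
P(M+2) = C(2,1) × 0.3762^1 × 0.6238^1 = 2 × 0.3762 × 0.6238 = 0.469347 (base)
P(M+4) = C(2,2) × 0.3762^0 × 0.6238^2 = 1 × 1.0000 × 0.38912644 = 0.389126
Relative intensity = 0.389126 / 0.469347 × 100 = 82.9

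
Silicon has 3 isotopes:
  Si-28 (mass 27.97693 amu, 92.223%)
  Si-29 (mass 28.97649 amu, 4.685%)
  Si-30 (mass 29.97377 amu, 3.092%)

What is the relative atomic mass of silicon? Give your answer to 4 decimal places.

28.0855 amu

Ar = Σ fᵢ·mᵢ = 0.92223 × 27.97693 + 0.04685 × 28.97649 + 0.03092 × 29.97377
= 25.801164 + 1.357549 + 0.926789 = 28.085502 amu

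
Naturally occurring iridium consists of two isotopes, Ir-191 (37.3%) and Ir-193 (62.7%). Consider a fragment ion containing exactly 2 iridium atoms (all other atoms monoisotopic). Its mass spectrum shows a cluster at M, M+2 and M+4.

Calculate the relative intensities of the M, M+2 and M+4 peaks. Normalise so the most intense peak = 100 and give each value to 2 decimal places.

Each Ir atom is independently Ir-191 (p = 0.373) or Ir-193 (q = 0.627); the cluster is the binomial expansion (p + q)^2.
P(M) = 0.373^2 = 0.139129
P(M+2) = 2 × 0.373^1 × 0.627^1 = 0.467742
P(M+4) = 0.627^2 = 0.393129
The M+2 peak is largest (0.467742); scaling to 100 gives 29.74 : 100.00 : 84.05.

29.74 : 100.00 : 84.05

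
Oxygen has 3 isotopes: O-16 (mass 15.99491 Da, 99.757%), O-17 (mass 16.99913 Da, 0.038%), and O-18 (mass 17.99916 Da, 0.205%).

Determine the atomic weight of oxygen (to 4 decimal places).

15.9994 Da

The abundance-weighted mean is 0.99757 × 15.99491 + 0.00038 × 16.99913 + 0.00205 × 17.99916
= 15.956042 + 0.006460 + 0.036898 = 15.999400 Da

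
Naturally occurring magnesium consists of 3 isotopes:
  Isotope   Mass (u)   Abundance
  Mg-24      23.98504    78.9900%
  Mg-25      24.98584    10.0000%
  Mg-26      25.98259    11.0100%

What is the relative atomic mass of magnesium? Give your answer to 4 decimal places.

24.3051 u

The abundance-weighted mean is 0.789900 × 23.98504 + 0.100000 × 24.98584 + 0.110100 × 25.98259
= 18.945783 + 2.498584 + 2.860683 = 24.305050 u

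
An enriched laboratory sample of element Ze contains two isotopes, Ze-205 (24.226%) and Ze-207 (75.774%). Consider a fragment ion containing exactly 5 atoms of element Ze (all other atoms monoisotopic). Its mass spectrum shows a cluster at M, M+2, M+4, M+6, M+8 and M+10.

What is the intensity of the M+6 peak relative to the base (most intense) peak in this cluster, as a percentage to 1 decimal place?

63.9%

(0.24226 + 0.75774)^5 gives M 0.0008, M+2 0.0131, M+4 0.0816, M+6 0.2553, M+8 0.3993, M+10 0.2498; the largest is M+8.
P(M+8) = C(5,4) × 0.24226^1 × 0.75774^4 = 5 × 0.24226 × 0.32967108 = 0.399331 (base)
P(M+6) = C(5,3) × 0.24226^2 × 0.75774^3 = 10 × 0.05868991 × 0.43507151 = 0.255343
Relative intensity = 0.255343 / 0.399331 × 100 = 63.9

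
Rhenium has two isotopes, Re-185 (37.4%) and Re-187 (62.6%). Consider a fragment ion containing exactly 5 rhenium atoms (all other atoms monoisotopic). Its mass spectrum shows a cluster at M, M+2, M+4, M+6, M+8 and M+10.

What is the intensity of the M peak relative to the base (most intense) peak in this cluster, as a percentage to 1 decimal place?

2.1%

Term probabilities: M 0.0073, M+2 0.0612, M+4 0.2050, M+6 0.3431, M+8 0.2872, M+10 0.0961. Base peak = M+6.
P(M+6) = C(5,3) × 0.374^2 × 0.626^3 = 10 × 0.139876 × 0.24531438 = 0.343136 (base)
P(M) = C(5,0) × 0.374^5 × 0.626^0 = 1 × 0.00731742 × 1.0000 = 0.007317
Relative intensity = 0.007317 / 0.343136 × 100 = 2.1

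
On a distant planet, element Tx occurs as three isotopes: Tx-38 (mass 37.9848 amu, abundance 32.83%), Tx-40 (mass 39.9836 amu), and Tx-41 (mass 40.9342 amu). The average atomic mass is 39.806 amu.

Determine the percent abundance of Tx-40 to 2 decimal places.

Let x and y be the fractions of Tx-40 and Tx-41. Then x + y = 1 − 0.3283 = 0.6717 and 39.9836x + 40.9342y = 39.806 − 0.3283×37.9848 = 27.33559016.
Substituting: 39.9836x + 40.9342(0.6717 − x) = 27.33559016
(39.9836 − 40.9342)x = -0.15991198  ⇒  x = 0.16822, y = 0.50348
Tx-40: 16.82%, Tx-41: 50.35%.

16.82%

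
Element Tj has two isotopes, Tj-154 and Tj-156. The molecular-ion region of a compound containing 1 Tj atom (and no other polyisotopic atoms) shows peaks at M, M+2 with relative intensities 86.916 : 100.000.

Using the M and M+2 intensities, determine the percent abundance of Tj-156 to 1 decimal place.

Write p for the Tj-154 fraction. I(M+2)/I(M) = [C(1,1)·p^0·(1−p)] / p^1 = 1·(1−p)/p = 100.000/86.916 = 1.1505
(1−p)/p = 1.1505/1 = 1.1505  ⇒  p = 1/(1 + 1.1505) = 0.4650
Tj-154: 46.5%, Tj-156: 53.5%.

53.5%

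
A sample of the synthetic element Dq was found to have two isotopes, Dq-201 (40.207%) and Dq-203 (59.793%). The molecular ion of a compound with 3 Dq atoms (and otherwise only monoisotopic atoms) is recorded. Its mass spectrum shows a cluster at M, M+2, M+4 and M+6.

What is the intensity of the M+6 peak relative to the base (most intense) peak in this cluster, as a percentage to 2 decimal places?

Term probabilities: M 0.0650, M+2 0.2900, M+4 0.4312, M+6 0.2138. Base peak = M+4.
P(M+4) = C(3,2) × 0.40207^1 × 0.59793^2 = 3 × 0.40207 × 0.35752028 = 0.431245 (base)
P(M+6) = C(3,3) × 0.40207^0 × 0.59793^3 = 1 × 1.0000 × 0.2137721 = 0.213772
Relative intensity = 0.213772 / 0.431245 × 100 = 49.57

49.57%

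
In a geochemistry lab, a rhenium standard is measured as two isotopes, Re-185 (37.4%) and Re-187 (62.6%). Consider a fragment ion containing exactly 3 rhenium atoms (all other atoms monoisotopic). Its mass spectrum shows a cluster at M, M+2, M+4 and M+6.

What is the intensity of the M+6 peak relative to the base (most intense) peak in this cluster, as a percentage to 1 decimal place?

55.8%

(0.374 + 0.626)^3 gives M 0.0523, M+2 0.2627, M+4 0.4397, M+6 0.2453; the largest is M+4.
P(M+4) = C(3,2) × 0.374^1 × 0.626^2 = 3 × 0.3740 × 0.391876 = 0.439685 (base)
P(M+6) = C(3,3) × 0.374^0 × 0.626^3 = 1 × 1.0000 × 0.24531438 = 0.245314
Relative intensity = 0.245314 / 0.439685 × 100 = 55.8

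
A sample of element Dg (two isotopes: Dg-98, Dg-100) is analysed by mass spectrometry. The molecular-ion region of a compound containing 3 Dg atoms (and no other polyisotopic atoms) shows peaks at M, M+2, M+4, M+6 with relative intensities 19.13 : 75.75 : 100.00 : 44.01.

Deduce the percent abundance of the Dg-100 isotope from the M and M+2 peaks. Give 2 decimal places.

If p is the fraction of Dg that is Dg-98, then I(M+2)/I(M) = [C(3,1)·p^2·(1−p)] / p^3 = 3·(1−p)/p = 75.75/19.13 = 3.9597
(1−p)/p = 3.9597/3 = 1.3199  ⇒  p = 1/(1 + 1.3199) = 0.4311
Dg-98: 43.11%, Dg-100: 56.89%.

56.89%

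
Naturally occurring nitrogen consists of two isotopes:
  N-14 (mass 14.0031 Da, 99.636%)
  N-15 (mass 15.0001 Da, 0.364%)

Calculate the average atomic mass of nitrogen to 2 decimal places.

The abundance-weighted mean is 0.99636 × 14.0031 + 0.00364 × 15.0001
= 13.95213 + 0.05460 = 14.00673 Da

14.01 Da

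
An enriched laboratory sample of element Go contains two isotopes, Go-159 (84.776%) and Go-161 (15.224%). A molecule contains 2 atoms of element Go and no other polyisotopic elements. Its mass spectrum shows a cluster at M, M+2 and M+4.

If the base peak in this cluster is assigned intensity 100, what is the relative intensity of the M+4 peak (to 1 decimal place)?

(0.84776 + 0.15224)^2 gives M 0.7187, M+2 0.2581, M+4 0.0232; the largest is M.
P(M) = C(2,0) × 0.84776^2 × 0.15224^0 = 1 × 0.71869702 × 1.0000 = 0.718697 (base)
P(M+4) = C(2,2) × 0.84776^0 × 0.15224^2 = 1 × 1.0000 × 0.02317702 = 0.023177
Relative intensity = 0.023177 / 0.718697 × 100 = 3.2

3.2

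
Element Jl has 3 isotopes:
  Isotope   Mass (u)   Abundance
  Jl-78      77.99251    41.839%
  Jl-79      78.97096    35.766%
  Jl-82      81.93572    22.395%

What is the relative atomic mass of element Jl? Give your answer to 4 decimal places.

79.2255 u

Ar = Σ fᵢ·mᵢ = 0.41839 × 77.99251 + 0.35766 × 78.97096 + 0.22395 × 81.93572
= 32.631286 + 28.244754 + 18.349504 = 79.225544 u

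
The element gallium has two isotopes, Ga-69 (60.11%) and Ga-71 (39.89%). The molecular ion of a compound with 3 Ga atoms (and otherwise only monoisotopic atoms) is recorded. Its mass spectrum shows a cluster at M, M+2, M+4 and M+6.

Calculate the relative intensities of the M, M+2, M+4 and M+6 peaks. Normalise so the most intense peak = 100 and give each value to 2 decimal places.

50.23 : 100.00 : 66.36 : 14.68

Expanding (0.6011 + 0.3989)^3:
P(M) = 0.6011^3 = 0.217190
P(M+2) = 3 × 0.6011^2 × 0.3989^1 = 0.432393
P(M+4) = 3 × 0.6011^1 × 0.3989^2 = 0.286943
P(M+6) = 0.3989^3 = 0.063473
The M+2 peak is largest (0.432393); scaling to 100 gives 50.23 : 100.00 : 66.36 : 14.68.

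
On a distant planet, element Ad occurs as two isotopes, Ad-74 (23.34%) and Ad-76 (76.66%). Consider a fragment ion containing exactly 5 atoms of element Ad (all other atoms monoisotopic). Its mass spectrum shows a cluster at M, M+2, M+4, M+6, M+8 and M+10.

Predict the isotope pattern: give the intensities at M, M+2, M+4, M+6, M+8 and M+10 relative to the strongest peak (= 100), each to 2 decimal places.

Expanding (0.2334 + 0.7666)^5:
P(M) = 0.2334^5 = 0.000693
P(M+2) = 5 × 0.2334^4 × 0.7666^1 = 0.011375
P(M+4) = 10 × 0.2334^3 × 0.7666^2 = 0.074721
P(M+6) = 10 × 0.2334^2 × 0.7666^3 = 0.245419
P(M+8) = 5 × 0.2334^1 × 0.7666^4 = 0.403038
P(M+10) = 0.7666^5 = 0.264755
The M+8 peak is largest (0.403038); scaling to 100 gives 0.17 : 2.82 : 18.54 : 60.89 : 100.00 : 65.69.

0.17 : 2.82 : 18.54 : 60.89 : 100.00 : 65.69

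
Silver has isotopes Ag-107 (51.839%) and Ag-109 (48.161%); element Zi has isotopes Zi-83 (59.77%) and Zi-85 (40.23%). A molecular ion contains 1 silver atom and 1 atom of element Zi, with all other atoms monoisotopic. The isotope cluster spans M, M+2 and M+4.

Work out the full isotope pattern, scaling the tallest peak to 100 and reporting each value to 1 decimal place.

62.4 : 100.0 : 39.0

Silver pattern (n=1): 0.51839 : 0.48161
Element Zi pattern (n=1): 0.5977 : 0.4023
Convolve the two distributions (both contribute in 2-u steps):
  M: 0.51839×0.5977 = 0.309842
  M+2: 0.51839×0.4023 + 0.48161×0.5977 = 0.496407
  M+4: 0.48161×0.4023 = 0.193752
Scale to base peak (0.496407) = 100: 62.4 : 100.0 : 39.0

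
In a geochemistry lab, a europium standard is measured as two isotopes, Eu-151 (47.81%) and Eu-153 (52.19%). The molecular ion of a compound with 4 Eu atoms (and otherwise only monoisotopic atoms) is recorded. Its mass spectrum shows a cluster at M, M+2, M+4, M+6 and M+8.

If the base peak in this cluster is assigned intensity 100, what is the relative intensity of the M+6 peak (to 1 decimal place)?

Binomial terms of (0.4781 + 0.5219)^4: M 0.0522, M+2 0.2281, M+4 0.3736, M+6 0.2719, M+8 0.0742 → M+4 is the base peak.
P(M+4) = C(4,2) × 0.4781^2 × 0.5219^2 = 6 × 0.22857961 × 0.27237961 = 0.373563 (base)
P(M+6) = C(4,3) × 0.4781^1 × 0.5219^3 = 4 × 0.4781 × 0.14215492 = 0.271857
Relative intensity = 0.271857 / 0.373563 × 100 = 72.8

72.8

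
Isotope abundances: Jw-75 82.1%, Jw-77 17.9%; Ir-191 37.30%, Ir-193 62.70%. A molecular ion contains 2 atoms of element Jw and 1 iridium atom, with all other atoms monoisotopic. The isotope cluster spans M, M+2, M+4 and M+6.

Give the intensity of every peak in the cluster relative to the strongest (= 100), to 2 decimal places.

47.24 : 100.00 : 36.87 : 3.77

Element Jw pattern (n=2): 0.674041 : 0.293918 : 0.032041
Iridium pattern (n=1): 0.3730 : 0.6270
Convolve the two distributions (both contribute in 2-u steps):
  M: 0.674041×0.3730 = 0.251417
  M+2: 0.674041×0.6270 + 0.293918×0.3730 = 0.532255
  M+4: 0.293918×0.6270 + 0.032041×0.3730 = 0.196238
  M+6: 0.032041×0.6270 = 0.020090
Scale to base peak (0.532255) = 100: 47.24 : 100.00 : 36.87 : 3.77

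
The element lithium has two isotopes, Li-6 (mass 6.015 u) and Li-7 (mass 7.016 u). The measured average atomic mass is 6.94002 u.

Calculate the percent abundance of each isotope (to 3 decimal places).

Li-6: 7.590%, Li-7: 92.410%

Let x be the fractional abundance of Li-6; then Li-7 has abundance 1 − x.
6.015·x + 7.016·(1 − x) = 6.94002
(6.015 − 7.016)·x = 6.94002 − 7.016
x = -0.07598 / -1.001 = 0.07590 → 7.590% Li-6, 92.410% Li-7.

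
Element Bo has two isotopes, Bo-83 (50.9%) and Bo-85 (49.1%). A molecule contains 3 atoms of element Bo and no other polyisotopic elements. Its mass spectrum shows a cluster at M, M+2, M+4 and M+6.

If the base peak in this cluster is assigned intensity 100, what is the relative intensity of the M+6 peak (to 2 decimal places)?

Term probabilities: M 0.1319, M+2 0.3816, M+4 0.3681, M+6 0.1184. Base peak = M+2.
P(M+2) = C(3,1) × 0.509^2 × 0.491^1 = 3 × 0.259081 × 0.4910 = 0.381626 (base)
P(M+6) = C(3,3) × 0.509^0 × 0.491^3 = 1 × 1.0000 × 0.11837077 = 0.118371
Relative intensity = 0.118371 / 0.381626 × 100 = 31.02

31.02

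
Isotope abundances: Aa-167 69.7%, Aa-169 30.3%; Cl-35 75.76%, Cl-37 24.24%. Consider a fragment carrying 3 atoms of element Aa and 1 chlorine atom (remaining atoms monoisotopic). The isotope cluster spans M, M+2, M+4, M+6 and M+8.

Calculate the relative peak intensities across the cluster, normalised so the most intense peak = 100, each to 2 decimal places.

Element Aa pattern (n=3): 0.33860887 : 0.44160038 : 0.19197262 : 0.02781813
Chlorine pattern (n=1): 0.7576 : 0.2424
Convolve the two distributions (both contribute in 2-u steps):
  M: 0.33860887×0.7576 = 0.256530
  M+2: 0.33860887×0.2424 + 0.44160038×0.7576 = 0.416635
  M+4: 0.44160038×0.2424 + 0.19197262×0.7576 = 0.252482
  M+6: 0.19197262×0.2424 + 0.02781813×0.7576 = 0.067609
  M+8: 0.02781813×0.2424 = 0.006743
Scale to base peak (0.416635) = 100: 61.57 : 100.00 : 60.60 : 16.23 : 1.62

61.57 : 100.00 : 60.60 : 16.23 : 1.62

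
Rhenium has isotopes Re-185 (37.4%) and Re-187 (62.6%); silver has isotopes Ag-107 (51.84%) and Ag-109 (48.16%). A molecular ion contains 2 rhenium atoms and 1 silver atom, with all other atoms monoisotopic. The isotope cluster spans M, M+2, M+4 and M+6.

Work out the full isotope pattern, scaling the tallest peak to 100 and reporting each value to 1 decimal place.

Rhenium pattern (n=2): 0.139876 : 0.468248 : 0.391876
Silver pattern (n=1): 0.5184 : 0.4816
Convolve the two distributions (both contribute in 2-u steps):
  M: 0.139876×0.5184 = 0.072512
  M+2: 0.139876×0.4816 + 0.468248×0.5184 = 0.310104
  M+4: 0.468248×0.4816 + 0.391876×0.5184 = 0.428657
  M+6: 0.391876×0.4816 = 0.188727
Scale to base peak (0.428657) = 100: 16.9 : 72.3 : 100.0 : 44.0

16.9 : 72.3 : 100.0 : 44.0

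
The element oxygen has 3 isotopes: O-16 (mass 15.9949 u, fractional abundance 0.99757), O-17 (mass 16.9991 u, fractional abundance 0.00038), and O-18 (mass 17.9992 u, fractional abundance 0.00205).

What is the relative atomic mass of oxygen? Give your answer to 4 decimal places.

Weight each isotope mass by its fractional abundance: 0.99757 × 15.9949 + 0.00038 × 16.9991 + 0.00205 × 17.9992
= 15.95603 + 0.00646 + 0.03690 = 15.99939 u

15.9994 u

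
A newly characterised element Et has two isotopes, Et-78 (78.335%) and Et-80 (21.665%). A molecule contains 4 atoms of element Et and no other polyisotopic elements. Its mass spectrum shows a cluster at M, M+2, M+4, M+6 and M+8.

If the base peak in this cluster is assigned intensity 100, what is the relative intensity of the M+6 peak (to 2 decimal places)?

7.65

Binomial terms of (0.78335 + 0.21665)^4: M 0.3766, M+2 0.4166, M+4 0.1728, M+6 0.0319, M+8 0.0022 → M+2 is the base peak.
P(M+2) = C(4,1) × 0.78335^3 × 0.21665^1 = 4 × 0.48069272 × 0.21665 = 0.416568 (base)
P(M+6) = C(4,3) × 0.78335^1 × 0.21665^3 = 4 × 0.78335 × 0.01016895 = 0.031863
Relative intensity = 0.031863 / 0.416568 × 100 = 7.65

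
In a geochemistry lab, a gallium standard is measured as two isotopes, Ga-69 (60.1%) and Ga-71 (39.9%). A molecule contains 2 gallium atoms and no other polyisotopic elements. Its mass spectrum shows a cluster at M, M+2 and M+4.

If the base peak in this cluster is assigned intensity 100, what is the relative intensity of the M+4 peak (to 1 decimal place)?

33.2

Binomial terms of (0.601 + 0.399)^2: M 0.3612, M+2 0.4796, M+4 0.1592 → M+2 is the base peak.
P(M+2) = C(2,1) × 0.601^1 × 0.399^1 = 2 × 0.6010 × 0.3990 = 0.479598 (base)
P(M+4) = C(2,2) × 0.601^0 × 0.399^2 = 1 × 1.0000 × 0.159201 = 0.159201
Relative intensity = 0.159201 / 0.479598 × 100 = 33.2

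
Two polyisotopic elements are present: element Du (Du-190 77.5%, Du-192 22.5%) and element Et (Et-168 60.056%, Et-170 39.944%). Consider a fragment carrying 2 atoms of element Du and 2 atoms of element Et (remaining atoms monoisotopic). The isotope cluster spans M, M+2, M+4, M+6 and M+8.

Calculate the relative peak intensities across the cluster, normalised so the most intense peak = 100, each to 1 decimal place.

52.3 : 100.0 : 68.0 : 19.3 : 2.0

Element Du pattern (n=2): 0.600625 : 0.34875 : 0.050625
Element Et pattern (n=2): 0.36067231 : 0.47977537 : 0.15955231
Convolve the two distributions (both contribute in 2-u steps):
  M: 0.600625×0.36067231 = 0.216629
  M+2: 0.600625×0.47977537 + 0.34875×0.36067231 = 0.413950
  M+4: 0.600625×0.15955231 + 0.34875×0.47977537 + 0.050625×0.36067231 = 0.281412
  M+6: 0.34875×0.15955231 + 0.050625×0.47977537 = 0.079932
  M+8: 0.050625×0.15955231 = 0.008077
Scale to base peak (0.413950) = 100: 52.3 : 100.0 : 68.0 : 19.3 : 2.0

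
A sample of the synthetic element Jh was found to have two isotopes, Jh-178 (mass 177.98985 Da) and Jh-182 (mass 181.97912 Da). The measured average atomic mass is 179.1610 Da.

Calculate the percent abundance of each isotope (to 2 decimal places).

Let x be the fractional abundance of Jh-178; then Jh-182 has abundance 1 − x.
177.98985·x + 181.97912·(1 − x) = 179.1610
(177.98985 − 181.97912)·x = 179.1610 − 181.97912
x = -2.81812 / -3.98927 = 0.70642 → 70.64% Jh-178, 29.36% Jh-182.

Jh-178: 70.64%, Jh-182: 29.36%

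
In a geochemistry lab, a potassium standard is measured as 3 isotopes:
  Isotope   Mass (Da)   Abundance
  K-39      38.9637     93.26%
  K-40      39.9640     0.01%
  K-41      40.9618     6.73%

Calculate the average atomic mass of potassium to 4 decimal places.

Ar = Σ fᵢ·mᵢ = 0.9326 × 38.9637 + 0.0001 × 39.9640 + 0.0673 × 40.9618
= 36.33755 + 0.00400 + 2.75673 = 39.09828 Da

39.0983 Da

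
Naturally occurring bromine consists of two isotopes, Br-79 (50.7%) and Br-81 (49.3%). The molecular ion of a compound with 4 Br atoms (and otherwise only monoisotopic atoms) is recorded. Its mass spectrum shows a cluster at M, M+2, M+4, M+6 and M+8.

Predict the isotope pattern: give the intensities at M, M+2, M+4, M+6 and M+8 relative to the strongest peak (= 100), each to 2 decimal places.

The 4 Br atoms are independent, so intensities follow the terms of (0.507 + 0.493)^4.
P(M) = 0.507^4 = 0.066074
P(M+2) = 4 × 0.507^3 × 0.493^1 = 0.256999
P(M+4) = 6 × 0.507^2 × 0.493^2 = 0.374853
P(M+6) = 4 × 0.507^1 × 0.493^3 = 0.243001
P(M+8) = 0.493^4 = 0.059073
The M+4 peak is largest (0.374853); scaling to 100 gives 17.63 : 68.56 : 100.00 : 64.83 : 15.76.

17.63 : 68.56 : 100.00 : 64.83 : 15.76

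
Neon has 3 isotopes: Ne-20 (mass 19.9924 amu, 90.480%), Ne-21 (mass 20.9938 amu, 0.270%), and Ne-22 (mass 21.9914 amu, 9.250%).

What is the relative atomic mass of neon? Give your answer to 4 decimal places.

Ar = Σ fᵢ·mᵢ = 0.90480 × 19.9924 + 0.00270 × 20.9938 + 0.09250 × 21.9914
= 18.08912 + 0.05668 + 2.03420 = 20.18000 amu

20.1800 amu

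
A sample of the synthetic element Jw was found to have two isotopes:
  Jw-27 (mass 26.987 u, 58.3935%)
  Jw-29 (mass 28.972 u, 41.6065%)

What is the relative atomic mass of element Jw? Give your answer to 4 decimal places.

27.8129 u

Average mass = Σ (abundance × isotope mass) = 0.583935 × 26.987 + 0.416065 × 28.972
= 15.75865 + 12.05424 = 27.81289 u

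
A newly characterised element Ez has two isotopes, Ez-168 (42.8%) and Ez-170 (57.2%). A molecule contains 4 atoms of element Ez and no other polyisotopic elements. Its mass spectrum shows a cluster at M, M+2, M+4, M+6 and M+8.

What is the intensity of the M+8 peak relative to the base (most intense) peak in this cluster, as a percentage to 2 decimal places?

Term probabilities: M 0.0336, M+2 0.1794, M+4 0.3596, M+6 0.3204, M+8 0.1070. Base peak = M+4.
P(M+4) = C(4,2) × 0.428^2 × 0.572^2 = 6 × 0.183184 × 0.327184 = 0.359609 (base)
P(M+8) = C(4,4) × 0.428^0 × 0.572^4 = 1 × 1.0000 × 0.10704937 = 0.107049
Relative intensity = 0.107049 / 0.359609 × 100 = 29.77

29.77%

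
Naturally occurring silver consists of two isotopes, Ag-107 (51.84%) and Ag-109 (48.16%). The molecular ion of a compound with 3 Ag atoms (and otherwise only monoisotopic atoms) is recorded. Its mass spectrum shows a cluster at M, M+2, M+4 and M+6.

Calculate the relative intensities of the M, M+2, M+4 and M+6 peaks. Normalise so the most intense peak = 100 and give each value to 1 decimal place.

The 3 Ag atoms are independent, so intensities follow the terms of (0.5184 + 0.4816)^3.
P(M) = 0.5184^3 = 0.139314
P(M+2) = 3 × 0.5184^2 × 0.4816^1 = 0.388273
P(M+4) = 3 × 0.5184^1 × 0.4816^2 = 0.360711
P(M+6) = 0.4816^3 = 0.111702
The M+2 peak is largest (0.388273); scaling to 100 gives 35.9 : 100.0 : 92.9 : 28.8.

35.9 : 100.0 : 92.9 : 28.8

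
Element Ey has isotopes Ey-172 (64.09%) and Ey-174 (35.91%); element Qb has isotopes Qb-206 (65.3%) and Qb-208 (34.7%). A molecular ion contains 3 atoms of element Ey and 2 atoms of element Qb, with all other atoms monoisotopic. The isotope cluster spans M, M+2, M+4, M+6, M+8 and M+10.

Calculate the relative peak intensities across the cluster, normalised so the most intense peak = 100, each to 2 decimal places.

33.22 : 91.13 : 100.00 : 54.86 : 15.04 : 1.65

Element Ey pattern (n=3): 0.26325148 : 0.442504 : 0.24793757 : 0.04630695
Element Qb pattern (n=2): 0.426409 : 0.453182 : 0.120409
Convolve the two distributions (both contribute in 2-u steps):
  M: 0.26325148×0.426409 = 0.112253
  M+2: 0.26325148×0.453182 + 0.442504×0.426409 = 0.307989
  M+4: 0.26325148×0.120409 + 0.442504×0.453182 + 0.24793757×0.426409 = 0.337956
  M+6: 0.442504×0.120409 + 0.24793757×0.453182 + 0.04630695×0.426409 = 0.185388
  M+8: 0.24793757×0.120409 + 0.04630695×0.453182 = 0.050839
  M+10: 0.04630695×0.120409 = 0.005576
Scale to base peak (0.337956) = 100: 33.22 : 91.13 : 100.00 : 54.86 : 15.04 : 1.65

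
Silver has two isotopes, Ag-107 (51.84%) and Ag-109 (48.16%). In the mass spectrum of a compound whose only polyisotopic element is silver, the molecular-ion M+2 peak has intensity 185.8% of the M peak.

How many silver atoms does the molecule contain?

For n independent Ag atoms, I(M+2)/I(M) = n · (abundance Ag-109) / (abundance Ag-107) = n · 0.4816/0.5184.
n = 1.858 × 0.5184/0.4816 = 2.00 ≈ 2

2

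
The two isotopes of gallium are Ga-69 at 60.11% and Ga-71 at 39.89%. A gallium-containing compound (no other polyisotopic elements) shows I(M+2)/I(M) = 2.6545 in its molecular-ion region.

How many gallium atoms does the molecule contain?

The M+2/M ratio from n Ga atoms is n · q/p = n · 0.3989/0.6011.
n = 2.6545 × 0.6011/0.3989 = 4.00 ≈ 4

4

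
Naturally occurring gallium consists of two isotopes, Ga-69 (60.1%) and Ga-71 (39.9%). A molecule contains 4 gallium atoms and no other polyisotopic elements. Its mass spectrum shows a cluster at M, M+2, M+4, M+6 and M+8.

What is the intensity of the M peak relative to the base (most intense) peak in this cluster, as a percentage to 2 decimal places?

(0.601 + 0.399)^4 gives M 0.1305, M+2 0.3465, M+4 0.3450, M+6 0.1527, M+8 0.0253; the largest is M+2.
P(M+2) = C(4,1) × 0.601^3 × 0.399^1 = 4 × 0.2170818 × 0.3990 = 0.346463 (base)
P(M) = C(4,0) × 0.601^4 × 0.399^0 = 1 × 0.13046616 × 1.0000 = 0.130466
Relative intensity = 0.130466 / 0.346463 × 100 = 37.66

37.66%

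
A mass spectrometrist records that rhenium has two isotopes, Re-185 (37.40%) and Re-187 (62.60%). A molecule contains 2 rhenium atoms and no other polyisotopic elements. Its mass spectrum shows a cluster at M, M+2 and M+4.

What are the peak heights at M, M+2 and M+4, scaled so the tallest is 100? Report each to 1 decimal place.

Expanding (0.3740 + 0.6260)^2:
P(M) = 0.3740^2 = 0.139876
P(M+2) = 2 × 0.3740^1 × 0.6260^1 = 0.468248
P(M+4) = 0.6260^2 = 0.391876
The M+2 peak is largest (0.468248); scaling to 100 gives 29.9 : 100.0 : 83.7.

29.9 : 100.0 : 83.7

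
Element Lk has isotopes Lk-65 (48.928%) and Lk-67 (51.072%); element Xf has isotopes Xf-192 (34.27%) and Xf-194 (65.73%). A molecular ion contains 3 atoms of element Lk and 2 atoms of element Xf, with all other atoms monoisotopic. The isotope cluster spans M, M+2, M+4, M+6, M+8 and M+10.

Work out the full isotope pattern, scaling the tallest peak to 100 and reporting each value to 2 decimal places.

Element Lk pattern (n=3): 0.11713115 : 0.36679132 : 0.38286393 : 0.13321361
Element Xf pattern (n=2): 0.11744329 : 0.45051342 : 0.43204329
Convolve the two distributions (both contribute in 2-u steps):
  M: 0.11713115×0.11744329 = 0.013756
  M+2: 0.11713115×0.45051342 + 0.36679132×0.11744329 = 0.095846
  M+4: 0.11713115×0.43204329 + 0.36679132×0.45051342 + 0.38286393×0.11744329 = 0.260815
  M+6: 0.36679132×0.43204329 + 0.38286393×0.45051342 + 0.13321361×0.11744329 = 0.346600
  M+8: 0.38286393×0.43204329 + 0.13321361×0.45051342 = 0.225428
  M+10: 0.13321361×0.43204329 = 0.057554
Scale to base peak (0.346600) = 100: 3.97 : 27.65 : 75.25 : 100.00 : 65.04 : 16.61

3.97 : 27.65 : 75.25 : 100.00 : 65.04 : 16.61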